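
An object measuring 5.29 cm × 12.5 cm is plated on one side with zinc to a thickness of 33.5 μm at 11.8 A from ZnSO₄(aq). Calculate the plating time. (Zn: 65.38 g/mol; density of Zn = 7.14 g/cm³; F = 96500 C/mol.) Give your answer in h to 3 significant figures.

Plated area = 5.29 × 12.5 = 66.13 cm²
Volume = 66.13 × 33.5×10⁻⁴ cm = 0.2215 cm³
m(Zn) = 0.2215 × 7.14 = 1.582 g
n(Zn) = 1.582 / 65.38 = 0.02420 mol; n(e⁻) = 2 × 0.02420 = 0.04840 mol
Q = 0.04840 × 96500 = 4671 C
t = 4671 / 11.8 = 395.8 s = 0.110 h

0.110 h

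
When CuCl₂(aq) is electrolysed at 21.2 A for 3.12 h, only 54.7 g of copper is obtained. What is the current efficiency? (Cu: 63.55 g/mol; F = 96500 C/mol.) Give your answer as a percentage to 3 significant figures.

Q = 21.2 × 11232 = 2.381×10^5 C
n(e⁻) = 2.381×10^5 / 96500 = 2.467 mol
Cu²⁺ + 2e⁻ → Cu, so theoretical n(Cu) = 1.234 mol → 78.42 g
Efficiency = 54.7 / 78.42 = 0.6975 = 69.8%

69.8%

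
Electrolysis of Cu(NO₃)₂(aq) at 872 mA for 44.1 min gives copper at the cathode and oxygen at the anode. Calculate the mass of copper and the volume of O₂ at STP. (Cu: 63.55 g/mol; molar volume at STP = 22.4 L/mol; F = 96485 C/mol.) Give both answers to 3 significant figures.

Q = 0.872 × 2646 = 2307 C; n(e⁻) = 2307 / 96485 = 0.02391 mol
Cathode: Cu²⁺ + 2e⁻ → Cu → n(Cu) = 0.02391/2 = 0.01196 mol → 0.760 g
Anode: 2H₂O → O₂ + 4H⁺ + 4e⁻ → n(O₂) = 0.02391/4 = 0.005978 mol → 0.134 L

0.760 g Cu; 0.134 L O₂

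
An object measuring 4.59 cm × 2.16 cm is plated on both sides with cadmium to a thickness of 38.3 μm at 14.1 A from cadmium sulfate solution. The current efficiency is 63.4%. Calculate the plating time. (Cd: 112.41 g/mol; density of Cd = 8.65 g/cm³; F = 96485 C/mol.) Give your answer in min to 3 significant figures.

2.10 min

Plated area = 2 × 4.59 × 2.16 = 19.83 cm²
Volume = 19.83 × 38.3×10⁻⁴ cm = 0.07595 cm³
m(Cd) = 0.07595 × 8.65 = 0.6570 g
n(Cd) = 0.6570 / 112.41 = 0.005845 mol; n(e⁻) = 2 × 0.005845 = 0.01169 mol
Q = 0.01169 × 96485 / 0.634 = 1779 C
t = 1779 / 14.1 = 126.2 s = 2.10 min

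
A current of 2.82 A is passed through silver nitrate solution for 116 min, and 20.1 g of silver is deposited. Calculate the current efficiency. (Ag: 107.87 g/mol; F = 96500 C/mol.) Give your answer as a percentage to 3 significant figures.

91.6%

Q = 2.82 × 6960 = 19630 C
n(e⁻) = 19630 / 96500 = 0.2034 mol
Ag⁺ + e⁻ → Ag, so theoretical n(Ag) = 0.2034 mol → 21.94 g
Efficiency = 20.1 / 21.94 = 0.9161 = 91.6%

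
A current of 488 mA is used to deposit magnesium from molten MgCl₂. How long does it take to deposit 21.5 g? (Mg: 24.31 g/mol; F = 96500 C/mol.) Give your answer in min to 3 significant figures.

5830 min

n(Mg) = 21.5 / 24.31 = 0.8844 mol
Mg²⁺ + 2e⁻ → Mg, so n(e⁻) = 2 × 0.8844 = 1.769 mol
Q = 1.769 × 96500 = 1.707×10^5 C
t = Q / I = 1.707×10^5 / 0.488 = 3.498×10^5 s = 5830 min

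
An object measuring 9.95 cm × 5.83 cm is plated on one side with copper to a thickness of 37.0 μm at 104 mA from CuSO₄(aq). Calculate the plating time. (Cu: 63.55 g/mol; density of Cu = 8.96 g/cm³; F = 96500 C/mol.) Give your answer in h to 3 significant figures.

Plated area = 9.95 × 5.83 = 58.01 cm²
Volume = 58.01 × 37.0×10⁻⁴ cm = 0.2146 cm³
m(Cu) = 0.2146 × 8.96 = 1.923 g
n(Cu) = 1.923 / 63.55 = 0.03026 mol; n(e⁻) = 2 × 0.03026 = 0.06052 mol
Q = 0.06052 × 96500 = 5840 C
t = 5840 / 0.104 = 56150 s = 15.6 h

15.6 h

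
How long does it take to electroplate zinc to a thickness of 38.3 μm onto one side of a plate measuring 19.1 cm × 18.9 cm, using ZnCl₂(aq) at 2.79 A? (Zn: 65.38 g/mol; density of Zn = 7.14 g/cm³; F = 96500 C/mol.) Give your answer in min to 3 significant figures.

Plated area = 19.1 × 18.9 = 361.0 cm²
Volume = 361.0 × 38.3×10⁻⁴ cm = 1.383 cm³
m(Zn) = 1.383 × 7.14 = 9.875 g
n(Zn) = 9.875 / 65.38 = 0.1510 mol; n(e⁻) = 2 × 0.1510 = 0.3020 mol
Q = 0.3020 × 96500 = 29140 C
t = 29140 / 2.79 = 10440 s = 174 min

174 min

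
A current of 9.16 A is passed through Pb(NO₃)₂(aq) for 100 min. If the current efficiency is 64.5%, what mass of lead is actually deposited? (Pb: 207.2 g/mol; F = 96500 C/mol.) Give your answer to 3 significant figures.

38.1 g

Q = 9.16 × 6000 = 54960 C
n(e⁻) = 54960 / 96500 = 0.5695 mol
Pb²⁺ + 2e⁻ → Pb, so theoretical m(Pb) = 0.2848 × 207.2 = 59.01 g
Actual mass = 64.5% × 59.01 = 38.1 g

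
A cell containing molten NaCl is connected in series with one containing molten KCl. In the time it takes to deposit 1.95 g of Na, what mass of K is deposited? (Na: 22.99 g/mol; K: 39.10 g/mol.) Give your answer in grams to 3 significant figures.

3.32 g

n(Na) = 1.95 / 22.99 = 0.08482 mol
Na⁺ + e⁻ → Na, so n(e⁻) = 0.08482 mol
Since the cells are in series, n(e⁻) in the K cell is also 0.08482 mol.
K⁺ + e⁻ → K, so n(K) = 0.08482 mol
m(K) = 0.08482 × 39.10 = 3.32 g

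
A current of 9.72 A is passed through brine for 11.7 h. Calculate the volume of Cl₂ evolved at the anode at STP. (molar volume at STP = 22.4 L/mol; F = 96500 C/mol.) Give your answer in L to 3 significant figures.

Q = It = 9.72 × 42120 = 4.094×10^5 C
n(e⁻) = 4.094×10^5 / 96500 = 4.242 mol
2Cl⁻ → Cl₂ + 2e⁻, so n(Cl₂) = 4.242 / 2 = 2.121 mol
V = 2.121 × 22.4 = 47.51 L

47.5 L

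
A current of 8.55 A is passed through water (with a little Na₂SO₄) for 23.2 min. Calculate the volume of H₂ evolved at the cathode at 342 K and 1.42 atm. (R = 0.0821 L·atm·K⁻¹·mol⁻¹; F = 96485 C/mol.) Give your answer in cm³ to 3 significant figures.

1220 cm³

Charge passed = 8.55 × 1392 = 11900 C
n(e⁻) = Q/F = 11900/96485 = 0.1233 mol
2H⁺ + 2e⁻ → H₂, so n(H₂) = 0.1233 / 2 = 0.06165 mol
V = nRT/P = 0.06165 × 0.0821 × 342 / 1.42 = 1.219 L
= 1220 cm³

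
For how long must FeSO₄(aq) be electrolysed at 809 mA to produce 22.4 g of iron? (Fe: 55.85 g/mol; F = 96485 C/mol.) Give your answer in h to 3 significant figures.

n(Fe) = 22.4 / 55.85 = 0.4011 mol
Fe²⁺ + 2e⁻ → Fe, so n(e⁻) = 2 × 0.4011 = 0.8022 mol
Q = 0.8022 × 96485 = 77400 C
t = Q / I = 77400 / 0.809 = 95670 s = 26.6 h

26.6 h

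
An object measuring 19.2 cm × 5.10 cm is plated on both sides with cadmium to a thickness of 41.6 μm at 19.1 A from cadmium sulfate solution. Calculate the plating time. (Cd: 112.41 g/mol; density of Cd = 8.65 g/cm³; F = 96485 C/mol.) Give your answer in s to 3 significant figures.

633 s

Plated area = 2 × 19.2 × 5.10 = 195.8 cm²
Volume = 195.8 × 41.6×10⁻⁴ cm = 0.8145 cm³
m(Cd) = 0.8145 × 8.65 = 7.045 g
n(Cd) = 7.045 / 112.41 = 0.06267 mol; n(e⁻) = 2 × 0.06267 = 0.1253 mol
Q = 0.1253 × 96485 = 12090 C
t = 12090 / 19.1 = 633.0 s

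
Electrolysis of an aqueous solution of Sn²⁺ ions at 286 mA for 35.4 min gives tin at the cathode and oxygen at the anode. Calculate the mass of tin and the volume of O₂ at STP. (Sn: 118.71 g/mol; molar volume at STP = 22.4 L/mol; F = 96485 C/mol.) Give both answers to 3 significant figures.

Q = 0.286 × 2124 = 607.5 C; n(e⁻) = 607.5 / 96485 = 0.006296 mol
Cathode: Sn²⁺ + 2e⁻ → Sn → n(Sn) = 0.006296/2 = 0.003148 mol → 0.374 g
Anode: 2H₂O → O₂ + 4H⁺ + 4e⁻ → n(O₂) = 0.006296/4 = 0.001574 mol → 0.0353 L

0.374 g Sn; 0.0353 L O₂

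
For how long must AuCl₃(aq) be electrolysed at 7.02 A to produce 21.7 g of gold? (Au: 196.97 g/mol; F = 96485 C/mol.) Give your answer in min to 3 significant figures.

n(Au) = 21.7 / 196.97 = 0.1102 mol
Au³⁺ + 3e⁻ → Au, so n(e⁻) = 3 × 0.1102 = 0.3306 mol
Q = 0.3306 × 96485 = 31900 C
t = Q / I = 31900 / 7.02 = 4544 s = 75.7 min

75.7 min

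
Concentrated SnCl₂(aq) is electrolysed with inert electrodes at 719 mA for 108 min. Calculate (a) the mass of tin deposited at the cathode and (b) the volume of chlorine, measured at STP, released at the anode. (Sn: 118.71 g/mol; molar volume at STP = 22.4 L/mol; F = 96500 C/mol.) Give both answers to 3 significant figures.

2.87 g Sn; 0.541 L Cl₂

Q = 0.719 × 6480 = 4659 C; n(e⁻) = 4659 / 96500 = 0.04828 mol
Cathode: Sn²⁺ + 2e⁻ → Sn → n(Sn) = 0.04828/2 = 0.02414 mol → 2.87 g
Anode: 2Cl⁻ → Cl₂ + 2e⁻ → n(Cl₂) = 0.04828/2 = 0.02414 mol → 0.541 L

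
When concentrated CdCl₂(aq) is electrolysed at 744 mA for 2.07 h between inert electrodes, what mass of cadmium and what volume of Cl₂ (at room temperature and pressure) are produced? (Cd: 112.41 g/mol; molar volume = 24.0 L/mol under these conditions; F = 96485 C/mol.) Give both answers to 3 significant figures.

3.23 g Cd; 0.690 L Cl₂

Q = 0.744 × 7452 = 5544 C; n(e⁻) = 5544 / 96485 = 0.05746 mol
Cathode: Cd²⁺ + 2e⁻ → Cd → n(Cd) = 0.05746/2 = 0.02873 mol → 3.23 g
Anode: 2Cl⁻ → Cl₂ + 2e⁻ → n(Cl₂) = 0.05746/2 = 0.02873 mol → 0.690 L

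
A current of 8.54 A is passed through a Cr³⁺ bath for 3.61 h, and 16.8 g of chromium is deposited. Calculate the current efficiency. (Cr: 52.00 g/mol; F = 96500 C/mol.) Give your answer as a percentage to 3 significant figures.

Q = 8.54 × 12996 = 1.110×10^5 C
n(e⁻) = 1.110×10^5 / 96500 = 1.150 mol
Cr³⁺ + 3e⁻ → Cr, so theoretical n(Cr) = 0.3833 mol → 19.93 g
Efficiency = 16.8 / 19.93 = 0.8430 = 84.3%

84.3%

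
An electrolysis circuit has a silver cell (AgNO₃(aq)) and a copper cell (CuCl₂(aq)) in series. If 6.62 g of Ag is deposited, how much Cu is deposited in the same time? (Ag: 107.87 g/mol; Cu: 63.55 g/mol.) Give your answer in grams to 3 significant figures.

1.95 g

n(Ag) = 6.62 / 107.87 = 0.06137 mol
Ag⁺ + e⁻ → Ag, so n(e⁻) = 0.06137 mol
Since the cells are in series, n(e⁻) in the Cu cell is also 0.06137 mol.
Cu²⁺ + 2e⁻ → Cu, so n(Cu) = 0.06137 / 2 = 0.03069 mol
m(Cu) = 0.03069 × 63.55 = 1.95 g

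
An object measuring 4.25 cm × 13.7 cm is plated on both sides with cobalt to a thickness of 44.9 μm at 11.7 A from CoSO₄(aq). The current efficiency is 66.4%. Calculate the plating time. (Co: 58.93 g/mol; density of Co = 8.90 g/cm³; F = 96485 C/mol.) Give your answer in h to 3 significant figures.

Plated area = 2 × 4.25 × 13.7 = 116.5 cm²
Volume = 116.5 × 44.9×10⁻⁴ cm = 0.5231 cm³
m(Co) = 0.5231 × 8.90 = 4.656 g
n(Co) = 4.656 / 58.93 = 0.07901 mol; n(e⁻) = 2 × 0.07901 = 0.1580 mol
Q = 0.1580 × 96485 / 0.664 = 22960 C
t = 22960 / 11.7 = 1962 s = 0.545 h

0.545 h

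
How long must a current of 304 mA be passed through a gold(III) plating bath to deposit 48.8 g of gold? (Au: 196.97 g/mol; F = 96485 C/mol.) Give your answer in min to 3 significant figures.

3930 min

n(Au) = 48.8 / 196.97 = 0.2478 mol
Au³⁺ + 3e⁻ → Au, so n(e⁻) = 3 × 0.2478 = 0.7434 mol
Q = 0.7434 × 96485 = 71730 C
t = Q / I = 71730 / 0.304 = 2.360×10^5 s = 3930 min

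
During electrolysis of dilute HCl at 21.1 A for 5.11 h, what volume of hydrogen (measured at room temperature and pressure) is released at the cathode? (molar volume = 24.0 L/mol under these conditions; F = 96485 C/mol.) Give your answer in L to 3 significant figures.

48.3 L

Q = It = 21.1 × 18396 = 3.882×10^5 C
n(e⁻) = Q/F = 3.882×10^5/96485 = 4.023 mol
2H⁺ + 2e⁻ → H₂, so n(H₂) = 4.023 / 2 = 2.012 mol
V = 2.012 × 24.0 = 48.29 L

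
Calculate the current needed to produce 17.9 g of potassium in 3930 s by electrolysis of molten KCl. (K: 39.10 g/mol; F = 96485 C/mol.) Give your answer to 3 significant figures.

11.2 A

n(K) = 17.9 / 39.10 = 0.4578 mol
K⁺ + e⁻ → K, so n(e⁻) = 0.4578 mol
Q = 0.4578 × 96485 = 44170 C
I = Q / t = 44170 / 3930 s = 11.2 A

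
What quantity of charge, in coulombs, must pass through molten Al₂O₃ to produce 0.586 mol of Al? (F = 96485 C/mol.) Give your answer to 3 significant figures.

Al³⁺ + 3e⁻ → Al, so n(e⁻) = 3 × 0.586 = 1.758 mol
Q = 1.758 × 96485 = 1.696×10^5 C

1.70×10^5 C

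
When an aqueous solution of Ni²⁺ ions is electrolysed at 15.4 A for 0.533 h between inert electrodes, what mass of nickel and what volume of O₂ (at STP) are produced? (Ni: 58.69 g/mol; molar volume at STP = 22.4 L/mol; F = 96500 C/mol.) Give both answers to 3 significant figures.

8.99 g Ni; 1.71 L O₂

Q = 15.4 × 1918.8 = 29550 C; n(e⁻) = 29550 / 96500 = 0.3062 mol
Cathode: Ni²⁺ + 2e⁻ → Ni → n(Ni) = 0.3062/2 = 0.1531 mol → 8.99 g
Anode: 2H₂O → O₂ + 4H⁺ + 4e⁻ → n(O₂) = 0.3062/4 = 0.07655 mol → 1.71 L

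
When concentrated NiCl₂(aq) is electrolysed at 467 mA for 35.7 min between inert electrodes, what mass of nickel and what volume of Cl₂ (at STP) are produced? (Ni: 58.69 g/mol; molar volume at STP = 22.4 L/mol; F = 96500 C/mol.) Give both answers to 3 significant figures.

Q = 0.467 × 2142 = 1000 C; n(e⁻) = 1000 / 96500 = 0.01036 mol
Cathode: Ni²⁺ + 2e⁻ → Ni → n(Ni) = 0.01036/2 = 0.005180 mol → 0.304 g
Anode: 2Cl⁻ → Cl₂ + 2e⁻ → n(Cl₂) = 0.01036/2 = 0.005180 mol → 0.116 L

0.304 g Ni; 0.116 L Cl₂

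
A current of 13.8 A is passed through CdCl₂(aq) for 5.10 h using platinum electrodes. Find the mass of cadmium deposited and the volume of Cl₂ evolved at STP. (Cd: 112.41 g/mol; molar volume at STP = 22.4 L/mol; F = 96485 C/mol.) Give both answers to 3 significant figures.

Q = 13.8 × 18360 = 2.534×10^5 C; n(e⁻) = 2.534×10^5 / 96485 = 2.626 mol
Cathode: Cd²⁺ + 2e⁻ → Cd → n(Cd) = 2.626/2 = 1.313 mol → 148 g
Anode: 2Cl⁻ → Cl₂ + 2e⁻ → n(Cl₂) = 2.626/2 = 1.313 mol → 29.4 L

148 g Cd; 29.4 L Cl₂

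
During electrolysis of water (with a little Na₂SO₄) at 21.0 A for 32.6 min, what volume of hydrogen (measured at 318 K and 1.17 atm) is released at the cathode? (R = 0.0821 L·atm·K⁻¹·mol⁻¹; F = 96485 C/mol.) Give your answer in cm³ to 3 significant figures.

4750 cm³

Charge passed = 21.0 × 1956 = 41080 C
Moles of electrons = 41080 / 96485 = 0.4258 mol
2H⁺ + 2e⁻ → H₂, so n(H₂) = 0.4258 / 2 = 0.2129 mol
V = nRT/P = 0.2129 × 0.0821 × 318 / 1.17 = 4.751 L
= 4750 cm³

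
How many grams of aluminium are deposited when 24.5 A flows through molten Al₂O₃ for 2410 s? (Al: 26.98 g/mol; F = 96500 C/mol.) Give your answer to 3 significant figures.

5.50 g

Charge passed = 24.5 × 2410 = 59050 C
n(e⁻) = 59050 / 96500 = 0.6119 mol
Al³⁺ + 3e⁻ → Al, so n(Al) = 0.6119 / 3 = 0.2040 mol
m = 0.2040 × 26.98 = 5.50 g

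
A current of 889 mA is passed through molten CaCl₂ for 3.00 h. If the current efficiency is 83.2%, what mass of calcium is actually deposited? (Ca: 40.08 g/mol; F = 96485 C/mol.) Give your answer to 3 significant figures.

1.66 g

Q = 0.889 × 10800 = 9601 C
n(e⁻) = 9601 / 96485 = 0.09951 mol
Ca²⁺ + 2e⁻ → Ca, so theoretical m(Ca) = 0.04976 × 40.08 = 1.994 g
Actual mass = 83.2% × 1.994 = 1.66 g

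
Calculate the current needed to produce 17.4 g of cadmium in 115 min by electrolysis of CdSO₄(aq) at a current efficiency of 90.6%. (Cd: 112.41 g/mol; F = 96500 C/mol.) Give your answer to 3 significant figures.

4.78 A

n(Cd) = 17.4 / 112.41 = 0.1548 mol
Cd²⁺ + 2e⁻ → Cd, so n(e⁻) = 2 × 0.1548 = 0.3096 mol
Q = 0.3096 × 96500 / 0.906 = 32980 C
I = Q / t = 32980 / 6900 s = 4.78 A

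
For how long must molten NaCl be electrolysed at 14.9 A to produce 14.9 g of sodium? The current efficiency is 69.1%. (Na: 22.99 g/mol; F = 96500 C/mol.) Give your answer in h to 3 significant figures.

n(Na) = 14.9 / 22.99 = 0.6481 mol
Na⁺ + e⁻ → Na, so n(e⁻) = 0.6481 mol
Q = 0.6481 × 96500 / 0.691 = 90510 C
t = Q / I = 90510 / 14.9 = 6074 s = 1.69 h

1.69 h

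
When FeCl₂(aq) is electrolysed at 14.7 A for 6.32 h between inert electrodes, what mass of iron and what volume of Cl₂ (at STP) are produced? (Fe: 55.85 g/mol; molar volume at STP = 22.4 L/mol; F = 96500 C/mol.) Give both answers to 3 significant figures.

Q = 14.7 × 22752 = 3.345×10^5 C; n(e⁻) = 3.345×10^5 / 96500 = 3.466 mol
Cathode: Fe²⁺ + 2e⁻ → Fe → n(Fe) = 3.466/2 = 1.733 mol → 96.8 g
Anode: 2Cl⁻ → Cl₂ + 2e⁻ → n(Cl₂) = 3.466/2 = 1.733 mol → 38.8 L

96.8 g Fe; 38.8 L Cl₂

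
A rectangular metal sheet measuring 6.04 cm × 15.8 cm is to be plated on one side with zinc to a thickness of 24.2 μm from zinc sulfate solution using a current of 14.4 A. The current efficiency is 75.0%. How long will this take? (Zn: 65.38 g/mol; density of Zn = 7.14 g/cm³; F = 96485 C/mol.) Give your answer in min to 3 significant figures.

7.51 min

Plated area = 6.04 × 15.8 = 95.43 cm²
Volume = 95.43 × 24.2×10⁻⁴ cm = 0.2309 cm³
m(Zn) = 0.2309 × 7.14 = 1.649 g
n(Zn) = 1.649 / 65.38 = 0.02522 mol; n(e⁻) = 2 × 0.02522 = 0.05044 mol
Q = 0.05044 × 96485 / 0.750 = 6489 C
t = 6489 / 14.4 = 450.6 s = 7.51 min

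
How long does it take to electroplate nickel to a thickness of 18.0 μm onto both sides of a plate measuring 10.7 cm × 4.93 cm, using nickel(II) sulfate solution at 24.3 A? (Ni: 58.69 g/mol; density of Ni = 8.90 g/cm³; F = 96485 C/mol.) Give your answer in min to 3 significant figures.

3.81 min

Plated area = 2 × 10.7 × 4.93 = 105.5 cm²
Volume = 105.5 × 18.0×10⁻⁴ cm = 0.1899 cm³
m(Ni) = 0.1899 × 8.90 = 1.690 g
n(Ni) = 1.690 / 58.69 = 0.02880 mol; n(e⁻) = 2 × 0.02880 = 0.05760 mol
Q = 0.05760 × 96485 = 5558 C
t = 5558 / 24.3 = 228.7 s = 3.81 min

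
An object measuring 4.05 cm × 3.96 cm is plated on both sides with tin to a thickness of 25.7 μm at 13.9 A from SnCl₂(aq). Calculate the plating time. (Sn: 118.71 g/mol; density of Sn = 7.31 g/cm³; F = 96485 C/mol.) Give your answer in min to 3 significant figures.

Plated area = 2 × 4.05 × 3.96 = 32.08 cm²
Volume = 32.08 × 25.7×10⁻⁴ cm = 0.08245 cm³
m(Sn) = 0.08245 × 7.31 = 0.6027 g
n(Sn) = 0.6027 / 118.71 = 0.005077 mol; n(e⁻) = 2 × 0.005077 = 0.01015 mol
Q = 0.01015 × 96485 = 979.3 C
t = 979.3 / 13.9 = 70.45 s = 1.17 min

1.17 min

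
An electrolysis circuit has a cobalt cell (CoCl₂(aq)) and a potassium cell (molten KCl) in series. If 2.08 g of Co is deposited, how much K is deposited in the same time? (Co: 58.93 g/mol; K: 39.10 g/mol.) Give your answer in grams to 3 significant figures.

n(Co) = 2.08 / 58.93 = 0.03530 mol
Co²⁺ + 2e⁻ → Co, so n(e⁻) = 2 × 0.03530 = 0.07060 mol
The cells are in series, so the same charge (and hence the same n(e⁻) = 0.07060 mol) passes through both.
K⁺ + e⁻ → K, so n(K) = 0.07060 mol
m(K) = 0.07060 × 39.10 = 2.76 g

2.76 g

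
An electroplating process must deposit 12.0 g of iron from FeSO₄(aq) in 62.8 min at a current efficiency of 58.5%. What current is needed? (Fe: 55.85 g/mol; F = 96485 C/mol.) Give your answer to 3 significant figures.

18.8 A

n(Fe) = 12.0 / 55.85 = 0.2149 mol
Fe²⁺ + 2e⁻ → Fe, so n(e⁻) = 2 × 0.2149 = 0.4298 mol
Q = 0.4298 × 96485 / 0.585 = 70890 C
I = Q / t = 70890 / 3768 s = 18.8 A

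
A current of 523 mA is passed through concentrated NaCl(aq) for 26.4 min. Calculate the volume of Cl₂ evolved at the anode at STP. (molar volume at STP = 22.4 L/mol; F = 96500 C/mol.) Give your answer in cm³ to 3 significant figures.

Charge passed = 0.523 × 1584 = 828.4 C
n(e⁻) = 828.4 / 96500 = 0.008584 mol
2Cl⁻ → Cl₂ + 2e⁻, so n(Cl₂) = 0.008584 / 2 = 0.004292 mol
V = 0.004292 × 22.4 = 0.09614 L
= 96.1 cm³

96.1 cm³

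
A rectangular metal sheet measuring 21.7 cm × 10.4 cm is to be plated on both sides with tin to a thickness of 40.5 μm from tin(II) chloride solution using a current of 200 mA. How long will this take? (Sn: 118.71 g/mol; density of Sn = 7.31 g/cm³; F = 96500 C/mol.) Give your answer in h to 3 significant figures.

Plated area = 2 × 21.7 × 10.4 = 451.4 cm²
Volume = 451.4 × 40.5×10⁻⁴ cm = 1.828 cm³
m(Sn) = 1.828 × 7.31 = 13.36 g
n(Sn) = 13.36 / 118.71 = 0.1125 mol; n(e⁻) = 2 × 0.1125 = 0.2250 mol
Q = 0.2250 × 96500 = 21710 C
t = 21710 / 0.200 = 1.086×10^5 s = 30.2 h

30.2 h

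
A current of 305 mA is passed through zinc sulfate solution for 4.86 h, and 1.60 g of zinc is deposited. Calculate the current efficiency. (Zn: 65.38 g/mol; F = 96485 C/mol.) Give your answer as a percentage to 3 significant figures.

Q = 0.305 × 17496 = 5336 C
n(e⁻) = 5336 / 96485 = 0.05530 mol
Zn²⁺ + 2e⁻ → Zn, so theoretical n(Zn) = 0.02765 mol → 1.808 g
Efficiency = 1.60 / 1.808 = 0.8850 = 88.5%

88.5%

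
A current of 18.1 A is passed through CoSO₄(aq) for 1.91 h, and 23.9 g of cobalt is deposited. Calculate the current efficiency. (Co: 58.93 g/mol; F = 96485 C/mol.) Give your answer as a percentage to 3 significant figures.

62.9%

Q = 18.1 × 6876 = 1.245×10^5 C
n(e⁻) = 1.245×10^5 / 96485 = 1.290 mol
Co²⁺ + 2e⁻ → Co, so theoretical n(Co) = 0.6450 mol → 38.01 g
Efficiency = 23.9 / 38.01 = 0.6288 = 62.9%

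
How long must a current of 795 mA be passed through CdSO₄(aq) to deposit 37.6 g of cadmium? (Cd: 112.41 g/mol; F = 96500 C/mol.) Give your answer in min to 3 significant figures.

1350 min

n(Cd) = 37.6 / 112.41 = 0.3345 mol
Cd²⁺ + 2e⁻ → Cd, so n(e⁻) = 2 × 0.3345 = 0.6690 mol
Q = 0.6690 × 96500 = 64560 C
t = Q / I = 64560 / 0.795 = 81210 s = 1350 min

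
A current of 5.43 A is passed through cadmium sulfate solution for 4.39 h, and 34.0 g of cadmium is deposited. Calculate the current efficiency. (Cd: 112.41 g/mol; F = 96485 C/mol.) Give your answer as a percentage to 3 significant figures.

68.0%

Q = 5.43 × 15804 = 85820 C
n(e⁻) = 85820 / 96485 = 0.8895 mol
Cd²⁺ + 2e⁻ → Cd, so theoretical n(Cd) = 0.4448 mol → 50.00 g
Efficiency = 34.0 / 50.00 = 0.6800 = 68.0%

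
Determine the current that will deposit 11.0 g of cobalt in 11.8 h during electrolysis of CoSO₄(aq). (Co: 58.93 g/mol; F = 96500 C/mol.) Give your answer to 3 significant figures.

0.848 A

n(Co) = 11.0 / 58.93 = 0.1867 mol
Co²⁺ + 2e⁻ → Co, so n(e⁻) = 2 × 0.1867 = 0.3734 mol
Q = 0.3734 × 96500 = 36030 C
I = Q / t = 36030 / 42480 s = 0.848 A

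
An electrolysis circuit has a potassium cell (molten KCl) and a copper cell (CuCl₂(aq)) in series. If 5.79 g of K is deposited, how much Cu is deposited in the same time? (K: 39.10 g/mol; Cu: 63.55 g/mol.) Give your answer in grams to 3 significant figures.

n(K) = 5.79 / 39.10 = 0.1481 mol
K⁺ + e⁻ → K, so n(e⁻) = 0.1481 mol
Same current for the same time ⇒ same n(e⁻) = 0.1481 mol in both cells.
Cu²⁺ + 2e⁻ → Cu, so n(Cu) = 0.1481 / 2 = 0.07405 mol
m(Cu) = 0.07405 × 63.55 = 4.71 g

4.71 g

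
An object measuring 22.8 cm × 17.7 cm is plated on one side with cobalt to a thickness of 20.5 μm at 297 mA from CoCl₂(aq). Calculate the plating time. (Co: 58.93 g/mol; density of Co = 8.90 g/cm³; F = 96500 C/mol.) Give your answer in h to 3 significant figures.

22.6 h

Plated area = 22.8 × 17.7 = 403.6 cm²
Volume = 403.6 × 20.5×10⁻⁴ cm = 0.8274 cm³
m(Co) = 0.8274 × 8.90 = 7.364 g
n(Co) = 7.364 / 58.93 = 0.1250 mol; n(e⁻) = 2 × 0.1250 = 0.2500 mol
Q = 0.2500 × 96500 = 24130 C
t = 24130 / 0.297 = 81250 s = 22.6 h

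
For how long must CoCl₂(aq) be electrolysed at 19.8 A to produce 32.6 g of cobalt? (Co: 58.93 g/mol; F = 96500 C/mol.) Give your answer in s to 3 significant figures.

n(Co) = 32.6 / 58.93 = 0.5532 mol
Co²⁺ + 2e⁻ → Co, so n(e⁻) = 2 × 0.5532 = 1.106 mol
Q = 1.106 × 96500 = 1.067×10^5 C
t = Q / I = 1.067×10^5 / 19.8 = 5389 s

5390 s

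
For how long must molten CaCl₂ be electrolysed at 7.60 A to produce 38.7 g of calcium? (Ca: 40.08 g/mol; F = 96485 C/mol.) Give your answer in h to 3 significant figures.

n(Ca) = 38.7 / 40.08 = 0.9656 mol
Ca²⁺ + 2e⁻ → Ca, so n(e⁻) = 2 × 0.9656 = 1.931 mol
Q = 1.931 × 96485 = 1.863×10^5 C
t = Q / I = 1.863×10^5 / 7.60 = 24510 s = 6.81 h

6.81 h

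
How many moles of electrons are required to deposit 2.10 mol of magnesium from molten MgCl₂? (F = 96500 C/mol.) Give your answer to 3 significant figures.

Mg²⁺ + 2e⁻ → Mg, so n(e⁻) = 2 × 2.10 = 4.200 mol

4.20 mol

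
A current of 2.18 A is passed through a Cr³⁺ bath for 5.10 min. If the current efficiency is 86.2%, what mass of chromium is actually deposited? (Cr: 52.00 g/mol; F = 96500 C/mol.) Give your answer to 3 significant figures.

Q = 2.18 × 306 = 667.1 C
n(e⁻) = 667.1 / 96500 = 0.006913 mol
Cr³⁺ + 3e⁻ → Cr, so theoretical m(Cr) = 0.002304 × 52.00 = 0.1198 g
Actual mass = 86.2% × 0.1198 = 0.103 g

0.103 g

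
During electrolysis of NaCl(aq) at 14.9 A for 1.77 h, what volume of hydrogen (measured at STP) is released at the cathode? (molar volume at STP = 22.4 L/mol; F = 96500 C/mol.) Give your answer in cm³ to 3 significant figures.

11000 cm³

Q = It = 14.9 × 6372 = 94940 C
n(e⁻) = Q/F = 94940/96500 = 0.9838 mol
2H⁺ + 2e⁻ → H₂, so n(H₂) = 0.9838 / 2 = 0.4919 mol
V = 0.4919 × 22.4 = 11.02 L
= 11000 cm³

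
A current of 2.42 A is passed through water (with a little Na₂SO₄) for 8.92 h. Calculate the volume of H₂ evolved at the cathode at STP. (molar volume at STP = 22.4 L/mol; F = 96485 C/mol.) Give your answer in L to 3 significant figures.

9.02 L

Q = It = 2.42 × 32112 = 77710 C
Moles of electrons = 77710 / 96485 = 0.8054 mol
2H⁺ + 2e⁻ → H₂, so n(H₂) = 0.8054 / 2 = 0.4027 mol
V = 0.4027 × 22.4 = 9.020 L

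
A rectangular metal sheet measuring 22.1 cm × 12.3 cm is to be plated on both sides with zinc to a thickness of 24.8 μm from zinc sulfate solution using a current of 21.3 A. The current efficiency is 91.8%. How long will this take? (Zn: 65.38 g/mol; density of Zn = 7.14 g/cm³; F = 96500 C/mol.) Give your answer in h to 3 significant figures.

0.404 h

Plated area = 2 × 22.1 × 12.3 = 543.7 cm²
Volume = 543.7 × 24.8×10⁻⁴ cm = 1.348 cm³
m(Zn) = 1.348 × 7.14 = 9.625 g
n(Zn) = 9.625 / 65.38 = 0.1472 mol; n(e⁻) = 2 × 0.1472 = 0.2944 mol
Q = 0.2944 × 96500 / 0.918 = 30950 C
t = 30950 / 21.3 = 1453 s = 0.404 h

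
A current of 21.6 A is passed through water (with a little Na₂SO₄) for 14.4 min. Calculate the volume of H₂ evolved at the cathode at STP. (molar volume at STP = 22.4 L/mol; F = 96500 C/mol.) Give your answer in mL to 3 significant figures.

2170 mL

Q = It = 21.6 × 864 = 18660 C
Moles of electrons = 18660 / 96500 = 0.1934 mol
2H⁺ + 2e⁻ → H₂, so n(H₂) = 0.1934 / 2 = 0.09670 mol
V = 0.09670 × 22.4 = 2.166 L
= 2170 mL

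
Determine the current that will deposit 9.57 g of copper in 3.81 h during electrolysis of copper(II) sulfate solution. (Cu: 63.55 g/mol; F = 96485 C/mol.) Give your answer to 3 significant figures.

2.12 A

n(Cu) = 9.57 / 63.55 = 0.1506 mol
Cu²⁺ + 2e⁻ → Cu, so n(e⁻) = 2 × 0.1506 = 0.3012 mol
Q = 0.3012 × 96485 = 29060 C
I = Q / t = 29060 / 13716 s = 2.12 A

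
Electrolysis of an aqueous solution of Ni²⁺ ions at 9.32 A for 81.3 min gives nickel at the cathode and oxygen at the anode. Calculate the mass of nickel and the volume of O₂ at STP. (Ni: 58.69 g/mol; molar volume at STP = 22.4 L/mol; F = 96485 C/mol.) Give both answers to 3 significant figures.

Q = 9.32 × 4878 = 45460 C; n(e⁻) = 45460 / 96485 = 0.4712 mol
Cathode: Ni²⁺ + 2e⁻ → Ni → n(Ni) = 0.4712/2 = 0.2356 mol → 13.8 g
Anode: 2H₂O → O₂ + 4H⁺ + 4e⁻ → n(O₂) = 0.4712/4 = 0.1178 mol → 2.64 L

13.8 g Ni; 2.64 L O₂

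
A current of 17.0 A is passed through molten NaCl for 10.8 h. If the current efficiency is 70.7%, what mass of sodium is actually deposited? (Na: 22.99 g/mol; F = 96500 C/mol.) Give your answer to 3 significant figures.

Q = 17.0 × 38880 = 6.610×10^5 C
n(e⁻) = 6.610×10^5 / 96500 = 6.850 mol
Na⁺ + e⁻ → Na, so theoretical m(Na) = 6.850 × 22.99 = 157.5 g
Actual mass = 70.7% × 157.5 = 111 g

111 g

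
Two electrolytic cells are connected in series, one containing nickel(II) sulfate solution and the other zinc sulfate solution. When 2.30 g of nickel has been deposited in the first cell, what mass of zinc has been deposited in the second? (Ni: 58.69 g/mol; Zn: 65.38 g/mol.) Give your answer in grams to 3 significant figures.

n(Ni) = 2.30 / 58.69 = 0.03919 mol
Ni²⁺ + 2e⁻ → Ni, so n(e⁻) = 2 × 0.03919 = 0.07838 mol
Since the cells are in series, n(e⁻) in the Zn cell is also 0.07838 mol.
Zn²⁺ + 2e⁻ → Zn, so n(Zn) = 0.07838 / 2 = 0.03919 mol
m(Zn) = 0.03919 × 65.38 = 2.56 g

2.56 g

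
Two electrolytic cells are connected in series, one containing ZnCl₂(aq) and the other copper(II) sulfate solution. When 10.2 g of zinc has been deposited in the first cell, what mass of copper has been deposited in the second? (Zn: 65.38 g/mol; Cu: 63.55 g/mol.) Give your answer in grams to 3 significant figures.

n(Zn) = 10.2 / 65.38 = 0.1560 mol
Zn²⁺ + 2e⁻ → Zn, so n(e⁻) = 2 × 0.1560 = 0.3120 mol
The cells are in series, so the same charge (and hence the same n(e⁻) = 0.3120 mol) passes through both.
Cu²⁺ + 2e⁻ → Cu, so n(Cu) = 0.3120 / 2 = 0.1560 mol
m(Cu) = 0.1560 × 63.55 = 9.91 g

9.91 g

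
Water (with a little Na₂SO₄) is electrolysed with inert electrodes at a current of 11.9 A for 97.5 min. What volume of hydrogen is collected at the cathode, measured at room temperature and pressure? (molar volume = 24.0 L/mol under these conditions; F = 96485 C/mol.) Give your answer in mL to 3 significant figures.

Q = 11.9 A × 5850 s = 69620 C
n(e⁻) = 69620 / 96485 = 0.7216 mol
2H⁺ + 2e⁻ → H₂, so n(H₂) = 0.7216 / 2 = 0.3608 mol
V = 0.3608 × 24.0 = 8.659 L
= 8660 mL

8660 mL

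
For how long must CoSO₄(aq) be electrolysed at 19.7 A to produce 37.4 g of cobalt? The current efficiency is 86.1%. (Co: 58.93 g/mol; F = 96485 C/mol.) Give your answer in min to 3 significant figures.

120 min

n(Co) = 37.4 / 58.93 = 0.6347 mol
Co²⁺ + 2e⁻ → Co, so n(e⁻) = 2 × 0.6347 = 1.269 mol
Q = 1.269 × 96485 / 0.861 = 1.422×10^5 C
t = Q / I = 1.422×10^5 / 19.7 = 7218 s = 120 min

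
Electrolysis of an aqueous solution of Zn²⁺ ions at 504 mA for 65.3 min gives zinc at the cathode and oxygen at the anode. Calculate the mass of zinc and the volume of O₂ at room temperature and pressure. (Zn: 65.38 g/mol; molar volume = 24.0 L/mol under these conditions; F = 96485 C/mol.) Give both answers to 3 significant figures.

0.669 g Zn; 0.123 L O₂

Q = 0.504 × 3918 = 1975 C; n(e⁻) = 1975 / 96485 = 0.02047 mol
Cathode: Zn²⁺ + 2e⁻ → Zn → n(Zn) = 0.02047/2 = 0.01024 mol → 0.669 g
Anode: 2H₂O → O₂ + 4H⁺ + 4e⁻ → n(O₂) = 0.02047/4 = 0.005118 mol → 0.123 L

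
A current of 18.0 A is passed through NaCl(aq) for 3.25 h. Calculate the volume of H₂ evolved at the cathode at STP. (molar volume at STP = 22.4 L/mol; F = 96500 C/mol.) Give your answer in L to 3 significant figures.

24.4 L

Q = 18.0 A × 11700 s = 2.106×10^5 C
n(e⁻) = 2.106×10^5 / 96500 = 2.182 mol
2H⁺ + 2e⁻ → H₂, so n(H₂) = 2.182 / 2 = 1.091 mol
V = 1.091 × 22.4 = 24.44 L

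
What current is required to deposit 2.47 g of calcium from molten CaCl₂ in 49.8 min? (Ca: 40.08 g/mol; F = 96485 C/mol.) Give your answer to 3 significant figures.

3.98 A

n(Ca) = 2.47 / 40.08 = 0.06163 mol
Ca²⁺ + 2e⁻ → Ca, so n(e⁻) = 2 × 0.06163 = 0.1233 mol
Q = 0.1233 × 96485 = 11900 C
I = Q / t = 11900 / 2988 s = 3.98 A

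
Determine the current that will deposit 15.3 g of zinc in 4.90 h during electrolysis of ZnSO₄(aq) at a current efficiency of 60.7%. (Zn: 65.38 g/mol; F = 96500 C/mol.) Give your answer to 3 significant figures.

n(Zn) = 15.3 / 65.38 = 0.2340 mol
Zn²⁺ + 2e⁻ → Zn, so n(e⁻) = 2 × 0.2340 = 0.4680 mol
Q = 0.4680 × 96500 / 0.607 = 74400 C
I = Q / t = 74400 / 17640 s = 4.22 A

4.22 A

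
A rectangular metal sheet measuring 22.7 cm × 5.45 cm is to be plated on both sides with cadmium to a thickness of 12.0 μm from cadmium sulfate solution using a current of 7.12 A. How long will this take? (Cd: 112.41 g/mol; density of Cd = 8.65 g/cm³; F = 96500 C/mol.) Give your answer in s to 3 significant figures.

Plated area = 2 × 22.7 × 5.45 = 247.4 cm²
Volume = 247.4 × 12.0×10⁻⁴ cm = 0.2969 cm³
m(Cd) = 0.2969 × 8.65 = 2.568 g
n(Cd) = 2.568 / 112.41 = 0.02284 mol; n(e⁻) = 2 × 0.02284 = 0.04568 mol
Q = 0.04568 × 96500 = 4408 C
t = 4408 / 7.12 = 619.1 s

619 s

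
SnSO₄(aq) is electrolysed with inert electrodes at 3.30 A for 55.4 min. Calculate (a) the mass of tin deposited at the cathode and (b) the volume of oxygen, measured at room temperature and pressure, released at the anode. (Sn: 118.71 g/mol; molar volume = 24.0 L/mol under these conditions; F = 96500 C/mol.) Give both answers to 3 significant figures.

Q = 3.30 × 3324 = 10970 C; n(e⁻) = 10970 / 96500 = 0.1137 mol
Cathode: Sn²⁺ + 2e⁻ → Sn → n(Sn) = 0.1137/2 = 0.05685 mol → 6.75 g
Anode: 2H₂O → O₂ + 4H⁺ + 4e⁻ → n(O₂) = 0.1137/4 = 0.02843 mol → 0.682 L

6.75 g Sn; 0.682 L O₂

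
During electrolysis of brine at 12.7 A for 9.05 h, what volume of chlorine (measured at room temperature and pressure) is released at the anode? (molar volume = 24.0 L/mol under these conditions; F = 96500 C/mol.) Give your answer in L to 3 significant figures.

Charge passed = 12.7 × 32580 = 4.138×10^5 C
n(e⁻) = 4.138×10^5 / 96500 = 4.288 mol
2Cl⁻ → Cl₂ + 2e⁻, so n(Cl₂) = 4.288 / 2 = 2.144 mol
V = 2.144 × 24.0 = 51.46 L

51.5 L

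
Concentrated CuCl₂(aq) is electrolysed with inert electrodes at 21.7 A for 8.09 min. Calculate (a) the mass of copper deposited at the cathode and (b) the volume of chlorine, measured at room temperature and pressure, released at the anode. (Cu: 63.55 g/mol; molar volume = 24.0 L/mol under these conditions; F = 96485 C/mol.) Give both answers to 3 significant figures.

Q = 21.7 × 485.4 = 10530 C; n(e⁻) = 10530 / 96485 = 0.1091 mol
Cathode: Cu²⁺ + 2e⁻ → Cu → n(Cu) = 0.1091/2 = 0.05455 mol → 3.47 g
Anode: 2Cl⁻ → Cl₂ + 2e⁻ → n(Cl₂) = 0.1091/2 = 0.05455 mol → 1.31 L

3.47 g Cu; 1.31 L Cl₂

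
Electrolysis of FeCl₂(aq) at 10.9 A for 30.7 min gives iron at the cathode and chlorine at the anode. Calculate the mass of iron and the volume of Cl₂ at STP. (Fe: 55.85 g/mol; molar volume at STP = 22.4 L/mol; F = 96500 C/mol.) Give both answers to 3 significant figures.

Q = 10.9 × 1842 = 20080 C; n(e⁻) = 20080 / 96500 = 0.2081 mol
Cathode: Fe²⁺ + 2e⁻ → Fe → n(Fe) = 0.2081/2 = 0.1041 mol → 5.81 g
Anode: 2Cl⁻ → Cl₂ + 2e⁻ → n(Cl₂) = 0.2081/2 = 0.1041 mol → 2.33 L

5.81 g Fe; 2.33 L Cl₂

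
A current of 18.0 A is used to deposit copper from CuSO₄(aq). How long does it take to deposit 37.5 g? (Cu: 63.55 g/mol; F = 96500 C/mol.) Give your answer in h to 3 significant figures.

1.76 h

n(Cu) = 37.5 / 63.55 = 0.5901 mol
Cu²⁺ + 2e⁻ → Cu, so n(e⁻) = 2 × 0.5901 = 1.180 mol
Q = 1.180 × 96500 = 1.139×10^5 C
t = Q / I = 1.139×10^5 / 18.0 = 6328 s = 1.76 h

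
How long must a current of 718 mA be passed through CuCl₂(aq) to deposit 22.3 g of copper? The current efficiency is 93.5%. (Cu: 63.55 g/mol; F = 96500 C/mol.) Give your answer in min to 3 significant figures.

n(Cu) = 22.3 / 63.55 = 0.3509 mol
Cu²⁺ + 2e⁻ → Cu, so n(e⁻) = 2 × 0.3509 = 0.7018 mol
Q = 0.7018 × 96500 / 0.935 = 72430 C
t = Q / I = 72430 / 0.718 = 1.009×10^5 s = 1680 min

1680 min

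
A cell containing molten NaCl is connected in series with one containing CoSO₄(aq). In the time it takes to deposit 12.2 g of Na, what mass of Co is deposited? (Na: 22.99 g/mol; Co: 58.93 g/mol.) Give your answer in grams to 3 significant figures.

15.6 g

n(Na) = 12.2 / 22.99 = 0.5307 mol
Na⁺ + e⁻ → Na, so n(e⁻) = 0.5307 mol
Since the cells are in series, n(e⁻) in the Co cell is also 0.5307 mol.
Co²⁺ + 2e⁻ → Co, so n(Co) = 0.5307 / 2 = 0.2654 mol
m(Co) = 0.2654 × 58.93 = 15.6 g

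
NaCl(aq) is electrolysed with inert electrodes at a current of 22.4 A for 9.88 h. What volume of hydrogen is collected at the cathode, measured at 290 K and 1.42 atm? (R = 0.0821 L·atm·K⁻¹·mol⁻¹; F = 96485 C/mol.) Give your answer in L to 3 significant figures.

Q = It = 22.4 × 35568 = 7.967×10^5 C
n(e⁻) = 7.967×10^5 / 96485 = 8.257 mol
2H⁺ + 2e⁻ → H₂, so n(H₂) = 8.257 / 2 = 4.129 mol
V = nRT/P = 4.129 × 0.0821 × 290 / 1.42 = 69.23 L

69.2 L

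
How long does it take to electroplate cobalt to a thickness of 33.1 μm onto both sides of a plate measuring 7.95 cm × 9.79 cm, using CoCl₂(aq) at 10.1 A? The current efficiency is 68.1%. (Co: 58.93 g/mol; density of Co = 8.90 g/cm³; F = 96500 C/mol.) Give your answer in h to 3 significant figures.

Plated area = 2 × 7.95 × 9.79 = 155.7 cm²
Volume = 155.7 × 33.1×10⁻⁴ cm = 0.5154 cm³
m(Co) = 0.5154 × 8.90 = 4.587 g
n(Co) = 4.587 / 58.93 = 0.07784 mol; n(e⁻) = 2 × 0.07784 = 0.1557 mol
Q = 0.1557 × 96500 / 0.681 = 22060 C
t = 22060 / 10.1 = 2184 s = 0.607 h

0.607 h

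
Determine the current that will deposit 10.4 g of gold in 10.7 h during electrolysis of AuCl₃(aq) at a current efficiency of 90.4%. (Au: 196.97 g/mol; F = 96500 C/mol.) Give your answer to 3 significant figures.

n(Au) = 10.4 / 196.97 = 0.05280 mol
Au³⁺ + 3e⁻ → Au, so n(e⁻) = 3 × 0.05280 = 0.1584 mol
Q = 0.1584 × 96500 / 0.904 = 16910 C
I = Q / t = 16910 / 38520 s = 0.439 A

0.439 A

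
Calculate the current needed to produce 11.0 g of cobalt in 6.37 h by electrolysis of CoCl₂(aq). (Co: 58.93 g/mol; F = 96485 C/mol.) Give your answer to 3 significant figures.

1.57 A

n(Co) = 11.0 / 58.93 = 0.1867 mol
Co²⁺ + 2e⁻ → Co, so n(e⁻) = 2 × 0.1867 = 0.3734 mol
Q = 0.3734 × 96485 = 36030 C
I = Q / t = 36030 / 22932 s = 1.57 A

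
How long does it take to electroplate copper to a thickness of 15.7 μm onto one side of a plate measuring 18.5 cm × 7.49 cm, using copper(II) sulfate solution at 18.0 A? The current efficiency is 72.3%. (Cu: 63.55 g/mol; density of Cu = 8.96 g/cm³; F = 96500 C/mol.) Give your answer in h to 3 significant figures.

0.126 h

Plated area = 18.5 × 7.49 = 138.6 cm²
Volume = 138.6 × 15.7×10⁻⁴ cm = 0.2176 cm³
m(Cu) = 0.2176 × 8.96 = 1.950 g
n(Cu) = 1.950 / 63.55 = 0.03068 mol; n(e⁻) = 2 × 0.03068 = 0.06136 mol
Q = 0.06136 × 96500 / 0.723 = 8190 C
t = 8190 / 18.0 = 455.0 s = 0.126 h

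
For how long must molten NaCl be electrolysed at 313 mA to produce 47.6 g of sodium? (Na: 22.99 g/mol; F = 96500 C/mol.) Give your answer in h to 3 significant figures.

177 h

n(Na) = 47.6 / 22.99 = 2.070 mol
Na⁺ + e⁻ → Na, so n(e⁻) = 2.070 mol
Q = 2.070 × 96500 = 1.998×10^5 C
t = Q / I = 1.998×10^5 / 0.313 = 6.383×10^5 s = 177 h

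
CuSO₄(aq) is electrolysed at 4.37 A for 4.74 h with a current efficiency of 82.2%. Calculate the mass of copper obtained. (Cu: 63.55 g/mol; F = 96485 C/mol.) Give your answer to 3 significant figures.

Q = 4.37 × 17064 = 74570 C
n(e⁻) = 74570 / 96485 = 0.7729 mol
Cu²⁺ + 2e⁻ → Cu, so theoretical m(Cu) = 0.3865 × 63.55 = 24.56 g
Actual mass = 82.2% × 24.56 = 20.2 g

20.2 g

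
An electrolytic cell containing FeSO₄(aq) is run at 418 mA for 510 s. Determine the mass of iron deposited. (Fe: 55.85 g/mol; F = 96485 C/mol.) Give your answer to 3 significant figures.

Q = 0.418 A × 510 s = 213.2 C
n(e⁻) = Q/F = 213.2/96485 = 0.002210 mol
Fe²⁺ + 2e⁻ → Fe, so n(Fe) = 0.002210 / 2 = 0.001105 mol
m = 0.001105 × 55.85 = 0.0617 g

0.0617 g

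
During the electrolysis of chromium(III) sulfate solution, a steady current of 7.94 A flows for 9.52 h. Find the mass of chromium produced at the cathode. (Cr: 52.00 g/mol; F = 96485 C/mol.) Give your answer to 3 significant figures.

48.9 g

Q = It = 7.94 × 34272 = 2.721×10^5 C
Moles of electrons = 2.721×10^5 / 96485 = 2.820 mol
Cr³⁺ + 3e⁻ → Cr, so n(Cr) = 2.820 / 3 = 0.9400 mol
m = 0.9400 × 52.00 = 48.9 g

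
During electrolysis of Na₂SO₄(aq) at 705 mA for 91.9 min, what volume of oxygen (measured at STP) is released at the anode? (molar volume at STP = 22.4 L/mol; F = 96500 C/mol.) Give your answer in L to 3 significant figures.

Charge passed = 0.705 × 5514 = 3887 C
n(e⁻) = Q/F = 3887/96500 = 0.04028 mol
2H₂O → O₂ + 4H⁺ + 4e⁻, so n(O₂) = 0.04028 / 4 = 0.01007 mol
V = 0.01007 × 22.4 = 0.2256 L

0.226 L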